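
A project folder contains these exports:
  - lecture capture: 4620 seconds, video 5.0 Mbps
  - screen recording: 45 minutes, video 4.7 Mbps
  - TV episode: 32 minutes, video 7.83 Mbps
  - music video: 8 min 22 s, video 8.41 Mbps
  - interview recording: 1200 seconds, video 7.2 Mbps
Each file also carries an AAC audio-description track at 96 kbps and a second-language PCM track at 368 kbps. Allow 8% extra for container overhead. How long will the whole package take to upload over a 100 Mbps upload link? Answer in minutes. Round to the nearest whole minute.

Audio total: 96 + 368 = 464 kbps = 0.464 Mbps.
lecture capture: 5.464 Mbps × 4620 s × 1.08 = 27263.2 Mb
screen recording: 5.164 Mbps × 2700 s × 1.08 = 15058.2 Mb
TV episode: 8.294 Mbps × 1920 s × 1.08 = 17198.4 Mb
music video: 8.874 Mbps × 502 s × 1.08 = 4811.1 Mb
interview recording: 7.664 Mbps × 1200 s × 1.08 = 9932.5 Mb
Total: 74263.5 Mb = 9282.9 MB.
At 100 Mbps: 74263.5 / 100 = 743 s ≈ 12.4 minutes.

12 minutes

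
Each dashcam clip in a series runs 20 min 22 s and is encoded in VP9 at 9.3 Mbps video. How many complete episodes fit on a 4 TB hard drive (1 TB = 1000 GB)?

2815

20 min 22 s = 1222 s
Per item: 9.300 Mbps × 1222 s = 11,365 Mb = 1,421 MB.
Capacity: 4 TB = 32,000,000 Mb; 2815.76 items → 2815 complete.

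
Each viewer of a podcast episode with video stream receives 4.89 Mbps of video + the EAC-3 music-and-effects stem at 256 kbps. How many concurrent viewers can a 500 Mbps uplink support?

97

Audio: 256 kbps = 0.256 Mbps.
Per-viewer media rate: 5.146 Mbps.
500 Mbps = 500.0 Mbps; 500.0 / 5.146 = 97.16 → 97 viewers.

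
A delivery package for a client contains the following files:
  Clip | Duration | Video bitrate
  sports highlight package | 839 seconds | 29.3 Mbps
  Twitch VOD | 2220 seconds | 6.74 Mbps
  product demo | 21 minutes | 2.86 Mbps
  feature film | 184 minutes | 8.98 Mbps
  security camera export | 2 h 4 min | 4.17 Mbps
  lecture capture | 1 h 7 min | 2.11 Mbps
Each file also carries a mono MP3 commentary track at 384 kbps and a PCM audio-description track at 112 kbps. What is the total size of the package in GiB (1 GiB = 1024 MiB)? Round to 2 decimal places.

22.71 GiB

Audio total: 384 + 112 = 496 kbps = 0.496 Mbps.
sports highlight package: 29.796 Mbps × 839 s = 24998.8 Mb
Twitch VOD: 7.236 Mbps × 2220 s = 16063.9 Mb
product demo: 3.356 Mbps × 1260 s = 4228.6 Mb
feature film: 9.476 Mbps × 11040 s = 104615.0 Mb
security camera export: 4.666 Mbps × 7440 s = 34715.0 Mb
lecture capture: 2.606 Mbps × 4020 s = 10476.1 Mb
Total: 195097.5 Mb = 24387.2 MB.
= 22.71 GiB.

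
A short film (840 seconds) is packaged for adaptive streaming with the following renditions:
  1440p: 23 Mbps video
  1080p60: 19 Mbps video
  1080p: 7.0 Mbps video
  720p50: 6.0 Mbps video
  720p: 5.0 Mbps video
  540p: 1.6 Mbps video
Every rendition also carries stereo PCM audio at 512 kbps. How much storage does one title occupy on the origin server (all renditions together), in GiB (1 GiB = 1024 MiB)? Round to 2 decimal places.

Audio: 512 kbps = 0.512 Mbps.
Sum of rendition bitrates: (23+0.512) + (19+0.512) + (7.0+0.512) + (6.0+0.512) + (5.0+0.512) + (1.6+0.512) = 64.672 Mbps.
× 840 s = 54,324 Mb = 6,791 MB = 6.324 GiB.

6.32 GiB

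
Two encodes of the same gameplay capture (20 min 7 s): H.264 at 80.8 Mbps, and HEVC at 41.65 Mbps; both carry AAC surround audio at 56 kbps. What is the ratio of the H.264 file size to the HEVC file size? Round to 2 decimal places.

1.94

20 min 7 s = 1207 s
Audio: 56 kbps = 0.056 Mbps.
H.264: 80.856 Mbps × 1207 s = 97593.2 Mb = 12.199 GB.
HEVC: 41.706 Mbps × 1207 s = 50339.1 Mb = 6.292 GB.
Ratio: 12.199 / 6.292 = 1.939.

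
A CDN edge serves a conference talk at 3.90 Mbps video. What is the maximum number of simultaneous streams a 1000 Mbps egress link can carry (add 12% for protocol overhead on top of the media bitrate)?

228

On the wire with 12% overhead: 4.368 Mbps.
1000 Mbps = 1,000 Mbps; 1,000 / 4.368 = 228.94 → 228 viewers.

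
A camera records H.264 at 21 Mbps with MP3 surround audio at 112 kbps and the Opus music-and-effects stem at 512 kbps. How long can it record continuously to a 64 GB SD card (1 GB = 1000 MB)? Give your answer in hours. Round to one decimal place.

6.6 hours

Audio total: 112 + 512 = 624 kbps = 0.624 Mbps.
Total bitrate: 21 + 0.624 = 21.624 Mbps.
Capacity: 64 GB = 512,000 Mb.
Recording time: 512,000 / 21.624 = 23,677 s ≈ 6.58 hours.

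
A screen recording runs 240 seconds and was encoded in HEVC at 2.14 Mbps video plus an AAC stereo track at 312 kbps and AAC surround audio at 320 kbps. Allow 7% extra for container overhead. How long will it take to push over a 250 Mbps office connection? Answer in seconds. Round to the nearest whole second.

Audio total: 312 + 320 = 632 kbps = 0.632 Mbps.
Total bitrate: 2.772 Mbps.
File: 2.772 Mbps × 240 s = 665.3 Mb.
With 7% container overhead: ×1.07. → 711.8 Mb.
At 250 Mbps: 711.8 / 250 = 2.8 s ≈ 2.85 seconds.

3 seconds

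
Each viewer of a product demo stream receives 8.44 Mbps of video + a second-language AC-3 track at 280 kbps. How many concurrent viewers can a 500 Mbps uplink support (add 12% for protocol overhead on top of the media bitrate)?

51

Audio: 280 kbps = 0.280 Mbps.
Per-viewer media rate: 8.720 Mbps.
On the wire with 12% overhead: 9.766 Mbps.
500 Mbps = 500.0 Mbps; 500.0 / 9.766 = 51.20 → 51 viewers.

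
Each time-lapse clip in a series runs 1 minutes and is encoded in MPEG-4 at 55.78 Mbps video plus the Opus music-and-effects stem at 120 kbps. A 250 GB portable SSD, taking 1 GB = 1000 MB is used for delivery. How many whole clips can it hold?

596

Audio: 120 kbps = 0.120 Mbps.
Total bitrate: 55.900 Mbps.
Per item: 55.900 Mbps × 60 s = 3,354 Mb = 419.2 MB.
Capacity: 250 GB = 2,000,000 Mb; 596.30 items → 596 complete.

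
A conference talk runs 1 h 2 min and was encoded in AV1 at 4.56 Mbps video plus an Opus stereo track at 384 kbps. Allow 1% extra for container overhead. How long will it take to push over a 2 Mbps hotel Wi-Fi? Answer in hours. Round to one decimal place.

1 h 2 min = 62 min = 3720 s
Audio: 384 kbps = 0.384 Mbps.
Total bitrate: 4.944 Mbps.
File: 4.944 Mbps × 3720 s = 18391.7 Mb.
With 1% container overhead: ×1.01. → 18575.6 Mb.
At 2 Mbps: 18575.6 / 2 = 9287.8 s ≈ 2.58 hours.

2.6 hours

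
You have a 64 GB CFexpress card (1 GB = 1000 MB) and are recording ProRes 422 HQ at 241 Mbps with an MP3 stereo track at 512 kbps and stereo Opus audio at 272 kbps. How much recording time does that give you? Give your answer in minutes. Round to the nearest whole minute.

Audio total: 512 + 272 = 784 kbps = 0.784 Mbps.
Total bitrate: 241 + 0.784 = 241.784 Mbps.
Capacity: 64 GB = 512,000 Mb.
Recording time: 512,000 / 241.784 = 2,118 s ≈ 35.3 minutes.

35 minutes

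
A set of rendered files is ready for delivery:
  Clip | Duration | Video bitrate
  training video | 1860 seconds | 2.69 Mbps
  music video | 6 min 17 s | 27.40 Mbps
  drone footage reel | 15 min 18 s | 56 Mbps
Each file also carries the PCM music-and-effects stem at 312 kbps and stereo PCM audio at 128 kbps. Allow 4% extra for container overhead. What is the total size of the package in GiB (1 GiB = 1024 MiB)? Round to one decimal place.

Audio total: 312 + 128 = 440 kbps = 0.440 Mbps.
training video: 3.130 Mbps × 1860 s × 1.04 = 6054.7 Mb
music video: 27.840 Mbps × 377 s × 1.04 = 10915.5 Mb
drone footage reel: 56.440 Mbps × 918 s × 1.04 = 53884.4 Mb
Total: 70854.6 Mb = 8856.8 MB.
= 8.249 GiB.

8.2 GiB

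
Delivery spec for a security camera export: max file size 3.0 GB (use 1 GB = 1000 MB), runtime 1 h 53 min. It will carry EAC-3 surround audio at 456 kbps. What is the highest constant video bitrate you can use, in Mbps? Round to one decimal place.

3.1 Mbps

Budget: 3.0 GB = 24000.0 Mb.
1 h 53 min = 113 min = 6780 s
Total bitrate budget: 24000.0 Mb / 6780 s = 3.540 Mbps.
Audio: 456 kbps = 0.456 Mbps.
Video: 3.540 − 0.456 = 3.084 Mbps.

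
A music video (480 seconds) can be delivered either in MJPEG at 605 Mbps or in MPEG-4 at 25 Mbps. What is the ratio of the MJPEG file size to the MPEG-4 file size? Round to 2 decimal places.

MJPEG: 605.000 Mbps × 480 s = 290400.0 Mb = 36.300 GB.
MPEG-4: 25.000 Mbps × 480 s = 12000.0 Mb = 1.500 GB.
Ratio: 36.300 / 1.500 = 24.200.

24.20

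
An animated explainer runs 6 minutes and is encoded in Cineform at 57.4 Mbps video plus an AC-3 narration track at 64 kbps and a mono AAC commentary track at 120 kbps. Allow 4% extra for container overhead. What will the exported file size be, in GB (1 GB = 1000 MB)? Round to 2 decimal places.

6 min = 360 s
Audio total: 64 + 120 = 184 kbps = 0.184 Mbps.
Total bitrate: 57.4 + 0.184 = 57.584 Mbps.
Stream data: 57.584 Mbps × 360 s = 20730.2 Mb.
With 4% container overhead: ×1.04.
21,559 Mb ÷ 8 = 2,695 MB → 2.695 GB.

2.69 GB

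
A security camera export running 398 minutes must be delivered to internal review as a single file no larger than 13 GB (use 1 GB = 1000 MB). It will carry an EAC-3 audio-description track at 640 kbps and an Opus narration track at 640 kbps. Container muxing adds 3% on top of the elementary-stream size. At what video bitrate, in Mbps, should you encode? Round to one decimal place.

Budget: 13 GB = 104000.0 Mb.
Stream payload after overhead: 104000.0 / 1.03 = 100970.9 Mb.
398 min = 23880 s
Total bitrate budget: 100970.9 Mb / 23880 s = 4.228 Mbps.
Audio total: 640 + 640 = 1280 kbps = 1.280 Mbps.
Video: 4.228 − 1.280 = 2.948 Mbps.

2.9 Mbps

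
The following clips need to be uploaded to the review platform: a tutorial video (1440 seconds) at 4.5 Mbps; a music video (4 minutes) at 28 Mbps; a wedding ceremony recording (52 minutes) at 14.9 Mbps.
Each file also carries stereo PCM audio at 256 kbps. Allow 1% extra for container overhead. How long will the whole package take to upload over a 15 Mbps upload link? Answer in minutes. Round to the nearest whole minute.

Audio: 256 kbps = 0.256 Mbps.
tutorial video: 4.756 Mbps × 1440 s × 1.01 = 6917.1 Mb
music video: 28.256 Mbps × 240 s × 1.01 = 6849.3 Mb
wedding ceremony recording: 15.156 Mbps × 3120 s × 1.01 = 47759.6 Mb
Total: 61526.0 Mb = 7690.7 MB.
At 15 Mbps: 61526.0 / 15 = 4102 s ≈ 68.4 minutes.

68 minutes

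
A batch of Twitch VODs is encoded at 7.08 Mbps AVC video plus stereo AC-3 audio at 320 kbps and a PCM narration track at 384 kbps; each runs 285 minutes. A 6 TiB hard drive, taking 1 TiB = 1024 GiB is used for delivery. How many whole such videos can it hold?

285 min = 17100 s
Audio total: 320 + 384 = 704 kbps = 0.704 Mbps.
Total bitrate: 7.784 Mbps.
Per item: 7.784 Mbps × 17100 s = 133,106 Mb = 16,638 MB.
Capacity: 6 TiB = 52,776,558 Mb; 396.50 items → 396 complete.

396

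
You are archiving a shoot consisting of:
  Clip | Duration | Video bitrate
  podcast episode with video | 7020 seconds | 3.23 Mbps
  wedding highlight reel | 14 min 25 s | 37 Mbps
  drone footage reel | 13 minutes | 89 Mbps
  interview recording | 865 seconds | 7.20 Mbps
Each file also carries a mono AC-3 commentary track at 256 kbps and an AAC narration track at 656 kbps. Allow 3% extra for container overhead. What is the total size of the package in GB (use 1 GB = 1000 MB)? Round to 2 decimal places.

Audio total: 256 + 656 = 912 kbps = 0.912 Mbps.
podcast episode with video: 4.142 Mbps × 7020 s × 1.03 = 29949.1 Mb
wedding highlight reel: 37.912 Mbps × 865 s × 1.03 = 33777.7 Mb
drone footage reel: 89.912 Mbps × 780 s × 1.03 = 72235.3 Mb
interview recording: 8.112 Mbps × 865 s × 1.03 = 7227.4 Mb
Total: 143189.5 Mb = 17898.7 MB.
= 17.90 GB.

17.90 GB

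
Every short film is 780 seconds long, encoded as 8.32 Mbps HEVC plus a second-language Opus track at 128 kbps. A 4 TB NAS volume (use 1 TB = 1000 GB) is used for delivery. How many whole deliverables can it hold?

Audio: 128 kbps = 0.128 Mbps.
Total bitrate: 8.448 Mbps.
Per item: 8.448 Mbps × 780 s = 6,589 Mb = 823.7 MB.
Capacity: 4 TB = 32,000,000 Mb; 4856.25 items → 4856 complete.

4856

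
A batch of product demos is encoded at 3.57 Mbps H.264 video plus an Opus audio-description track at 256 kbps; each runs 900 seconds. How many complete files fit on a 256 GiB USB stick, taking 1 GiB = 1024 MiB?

638

Audio: 256 kbps = 0.256 Mbps.
Total bitrate: 3.826 Mbps.
Per item: 3.826 Mbps × 900 s = 3,443 Mb = 430.4 MB.
Capacity: 256 GiB = 2,199,023 Mb; 638.62 items → 638 complete.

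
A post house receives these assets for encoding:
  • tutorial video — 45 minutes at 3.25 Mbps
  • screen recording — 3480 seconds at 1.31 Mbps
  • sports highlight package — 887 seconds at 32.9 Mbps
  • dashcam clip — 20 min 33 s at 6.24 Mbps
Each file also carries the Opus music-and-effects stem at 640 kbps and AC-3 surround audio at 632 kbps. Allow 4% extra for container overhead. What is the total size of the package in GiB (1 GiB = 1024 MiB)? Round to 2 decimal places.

7.36 GiB

Audio total: 640 + 632 = 1272 kbps = 1.272 Mbps.
tutorial video: 4.522 Mbps × 2700 s × 1.04 = 12697.8 Mb
screen recording: 2.582 Mbps × 3480 s × 1.04 = 9344.8 Mb
sports highlight package: 34.172 Mbps × 887 s × 1.04 = 31523.0 Mb
dashcam clip: 7.512 Mbps × 1233 s × 1.04 = 9632.8 Mb
Total: 63198.3 Mb = 7899.8 MB.
= 7.357 GiB.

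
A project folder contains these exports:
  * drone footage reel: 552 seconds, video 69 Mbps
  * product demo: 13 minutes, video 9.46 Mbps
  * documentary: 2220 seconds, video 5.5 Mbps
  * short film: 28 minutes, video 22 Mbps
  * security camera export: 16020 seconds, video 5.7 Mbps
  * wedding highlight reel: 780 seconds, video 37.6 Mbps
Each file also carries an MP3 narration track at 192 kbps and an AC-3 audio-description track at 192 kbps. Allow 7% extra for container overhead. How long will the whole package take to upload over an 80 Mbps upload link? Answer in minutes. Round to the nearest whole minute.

Audio total: 192 + 192 = 384 kbps = 0.384 Mbps.
drone footage reel: 69.384 Mbps × 552 s × 1.07 = 40981.0 Mb
product demo: 9.844 Mbps × 780 s × 1.07 = 8215.8 Mb
documentary: 5.884 Mbps × 2220 s × 1.07 = 13976.9 Mb
short film: 22.384 Mbps × 1680 s × 1.07 = 40237.5 Mb
security camera export: 6.084 Mbps × 16020 s × 1.07 = 104288.3 Mb
wedding highlight reel: 37.984 Mbps × 780 s × 1.07 = 31701.4 Mb
Total: 239400.8 Mb = 29925.1 MB.
At 80 Mbps: 239400.8 / 80 = 2993 s ≈ 49.9 minutes.

50 minutes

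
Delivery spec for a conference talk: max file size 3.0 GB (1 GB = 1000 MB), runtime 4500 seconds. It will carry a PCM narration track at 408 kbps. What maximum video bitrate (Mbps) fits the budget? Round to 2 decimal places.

4.93 Mbps

Budget: 3.0 GB = 24000.0 Mb.
Total bitrate budget: 24000.0 Mb / 4500 s = 5.333 Mbps.
Audio: 408 kbps = 0.408 Mbps.
Video: 5.333 − 0.408 = 4.925 Mbps.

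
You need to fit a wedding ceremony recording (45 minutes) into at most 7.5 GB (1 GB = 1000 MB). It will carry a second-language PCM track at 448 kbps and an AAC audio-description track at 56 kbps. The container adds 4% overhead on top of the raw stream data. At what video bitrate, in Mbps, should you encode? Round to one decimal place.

Budget: 7.5 GB = 60000.0 Mb.
Stream payload after overhead: 60000.0 / 1.04 = 57692.3 Mb.
45 min = 2700 s
Total bitrate budget: 57692.3 Mb / 2700 s = 21.368 Mbps.
Audio total: 448 + 56 = 504 kbps = 0.504 Mbps.
Video: 21.368 − 0.504 = 20.864 Mbps.

20.9 Mbps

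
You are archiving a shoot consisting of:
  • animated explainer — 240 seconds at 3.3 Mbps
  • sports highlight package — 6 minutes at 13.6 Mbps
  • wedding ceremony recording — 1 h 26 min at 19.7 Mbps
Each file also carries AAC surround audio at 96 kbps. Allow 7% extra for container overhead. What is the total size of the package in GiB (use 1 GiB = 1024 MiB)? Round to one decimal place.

13.4 GiB

Audio: 96 kbps = 0.096 Mbps.
animated explainer: 3.396 Mbps × 240 s × 1.07 = 872.1 Mb
sports highlight package: 13.696 Mbps × 360 s × 1.07 = 5275.7 Mb
wedding ceremony recording: 19.796 Mbps × 5160 s × 1.07 = 109297.7 Mb
Total: 115445.5 Mb = 14430.7 MB.
= 13.44 GiB.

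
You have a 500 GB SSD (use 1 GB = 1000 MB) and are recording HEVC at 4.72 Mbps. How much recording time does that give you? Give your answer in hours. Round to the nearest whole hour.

Capacity: 500 GB = 4,000,000 Mb.
Recording time: 4,000,000 / 4.720 = 847,458 s ≈ 235 hours.

235 hours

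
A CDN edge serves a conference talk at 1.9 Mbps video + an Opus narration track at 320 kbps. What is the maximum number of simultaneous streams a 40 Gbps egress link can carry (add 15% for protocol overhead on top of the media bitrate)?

15667

Audio: 320 kbps = 0.320 Mbps.
Per-viewer media rate: 2.220 Mbps.
On the wire with 15% overhead: 2.553 Mbps.
40 Gbps = 40,000 Mbps; 40,000 / 2.553 = 15667.84 → 15667 viewers.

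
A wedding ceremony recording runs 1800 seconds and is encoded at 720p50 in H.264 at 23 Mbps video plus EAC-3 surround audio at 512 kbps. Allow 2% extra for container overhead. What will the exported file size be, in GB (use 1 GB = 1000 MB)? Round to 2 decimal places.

5.40 GB

Audio: 512 kbps = 0.512 Mbps.
Total bitrate: 23 + 0.512 = 23.512 Mbps.
Stream data: 23.512 Mbps × 1800 s = 42321.6 Mb.
With 2% container overhead: ×1.02.
43,168 Mb ÷ 8 = 5,396 MB → 5.396 GB.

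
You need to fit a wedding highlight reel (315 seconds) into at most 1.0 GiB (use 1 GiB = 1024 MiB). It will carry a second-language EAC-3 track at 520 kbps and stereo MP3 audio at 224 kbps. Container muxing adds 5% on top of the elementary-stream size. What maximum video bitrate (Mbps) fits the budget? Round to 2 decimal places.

25.23 Mbps

Budget: 1.0 GiB = 8589.9 Mb.
Stream payload after overhead: 8589.9 / 1.05 = 8180.9 Mb.
Total bitrate budget: 8180.9 Mb / 315 s = 25.971 Mbps.
Audio total: 520 + 224 = 744 kbps = 0.744 Mbps.
Video: 25.971 − 0.744 = 25.227 Mbps.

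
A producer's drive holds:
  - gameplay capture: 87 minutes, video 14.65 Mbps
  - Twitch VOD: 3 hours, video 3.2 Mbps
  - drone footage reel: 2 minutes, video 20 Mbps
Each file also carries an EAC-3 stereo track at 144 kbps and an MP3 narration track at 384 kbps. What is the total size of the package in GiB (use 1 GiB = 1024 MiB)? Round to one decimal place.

14.2 GiB

Audio total: 144 + 384 = 528 kbps = 0.528 Mbps.
gameplay capture: 15.178 Mbps × 5220 s = 79229.2 Mb
Twitch VOD: 3.728 Mbps × 10800 s = 40262.4 Mb
drone footage reel: 20.528 Mbps × 120 s = 2463.4 Mb
Total: 121954.9 Mb = 15244.4 MB.
= 14.20 GiB.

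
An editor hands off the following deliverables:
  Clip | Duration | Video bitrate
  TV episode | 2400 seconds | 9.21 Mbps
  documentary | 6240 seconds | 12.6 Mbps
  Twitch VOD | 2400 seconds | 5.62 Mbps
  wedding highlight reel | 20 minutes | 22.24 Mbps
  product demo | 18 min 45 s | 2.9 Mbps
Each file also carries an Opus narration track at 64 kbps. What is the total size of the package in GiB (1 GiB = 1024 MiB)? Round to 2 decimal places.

16.88 GiB

Audio: 64 kbps = 0.064 Mbps.
TV episode: 9.274 Mbps × 2400 s = 22257.6 Mb
documentary: 12.664 Mbps × 6240 s = 79023.4 Mb
Twitch VOD: 5.684 Mbps × 2400 s = 13641.6 Mb
wedding highlight reel: 22.304 Mbps × 1200 s = 26764.8 Mb
product demo: 2.964 Mbps × 1125 s = 3334.5 Mb
Total: 145021.9 Mb = 18127.7 MB.
= 16.88 GiB.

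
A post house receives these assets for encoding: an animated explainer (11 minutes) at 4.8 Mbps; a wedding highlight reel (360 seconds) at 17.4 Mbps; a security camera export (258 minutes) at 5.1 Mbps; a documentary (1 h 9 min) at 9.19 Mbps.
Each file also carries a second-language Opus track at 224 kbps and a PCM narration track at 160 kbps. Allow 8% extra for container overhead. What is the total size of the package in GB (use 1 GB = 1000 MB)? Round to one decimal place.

18.1 GB

Audio total: 224 + 160 = 384 kbps = 0.384 Mbps.
animated explainer: 5.184 Mbps × 660 s × 1.08 = 3695.2 Mb
wedding highlight reel: 17.784 Mbps × 360 s × 1.08 = 6914.4 Mb
security camera export: 5.484 Mbps × 15480 s × 1.08 = 91683.7 Mb
documentary: 9.574 Mbps × 4140 s × 1.08 = 42807.3 Mb
Total: 145100.5 Mb = 18137.6 MB.
= 18.14 GB.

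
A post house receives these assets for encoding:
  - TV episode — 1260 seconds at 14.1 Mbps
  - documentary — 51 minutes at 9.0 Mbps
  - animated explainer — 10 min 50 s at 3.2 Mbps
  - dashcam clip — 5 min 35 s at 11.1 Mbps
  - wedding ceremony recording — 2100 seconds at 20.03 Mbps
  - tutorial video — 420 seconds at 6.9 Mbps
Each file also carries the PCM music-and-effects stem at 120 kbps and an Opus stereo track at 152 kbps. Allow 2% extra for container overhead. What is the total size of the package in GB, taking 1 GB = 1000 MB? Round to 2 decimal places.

Audio total: 120 + 152 = 272 kbps = 0.272 Mbps.
TV episode: 14.372 Mbps × 1260 s × 1.02 = 18470.9 Mb
documentary: 9.272 Mbps × 3060 s × 1.02 = 28939.8 Mb
animated explainer: 3.472 Mbps × 650 s × 1.02 = 2301.9 Mb
dashcam clip: 11.372 Mbps × 335 s × 1.02 = 3885.8 Mb
wedding ceremony recording: 20.302 Mbps × 2100 s × 1.02 = 43486.9 Mb
tutorial video: 7.172 Mbps × 420 s × 1.02 = 3072.5 Mb
Total: 100157.8 Mb = 12519.7 MB.
= 12.52 GB.

12.52 GB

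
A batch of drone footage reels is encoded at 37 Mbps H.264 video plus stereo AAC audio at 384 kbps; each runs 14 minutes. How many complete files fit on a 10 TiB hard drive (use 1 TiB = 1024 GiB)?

14 min = 840 s
Audio: 384 kbps = 0.384 Mbps.
Total bitrate: 37.384 Mbps.
Per item: 37.384 Mbps × 840 s = 31,403 Mb = 3,925 MB.
Capacity: 10 TiB = 87,960,930 Mb; 2801.08 items → 2801 complete.

2801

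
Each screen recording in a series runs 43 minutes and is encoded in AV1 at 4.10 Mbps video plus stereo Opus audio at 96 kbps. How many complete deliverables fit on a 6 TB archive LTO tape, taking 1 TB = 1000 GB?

4433

43 min = 2580 s
Audio: 96 kbps = 0.096 Mbps.
Total bitrate: 4.196 Mbps.
Per item: 4.196 Mbps × 2580 s = 10,826 Mb = 1,353 MB.
Capacity: 6 TB = 48,000,000 Mb; 4433.90 items → 4433 complete.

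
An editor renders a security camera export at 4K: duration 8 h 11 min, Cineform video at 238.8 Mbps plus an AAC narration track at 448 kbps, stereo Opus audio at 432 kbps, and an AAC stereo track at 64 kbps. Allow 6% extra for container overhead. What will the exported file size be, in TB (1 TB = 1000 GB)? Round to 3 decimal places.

0.936 TB

8 h 11 min = 491 min = 29460 s
Audio total: 448 + 432 + 64 = 944 kbps = 0.944 Mbps.
Total bitrate: 238.8 + 0.944 = 239.744 Mbps.
Stream data: 239.744 Mbps × 29460 s = 7062858.2 Mb.
With 6% container overhead: ×1.06.
7,486,630 Mb ÷ 8 = 935,829 MB → 0.9358 TB.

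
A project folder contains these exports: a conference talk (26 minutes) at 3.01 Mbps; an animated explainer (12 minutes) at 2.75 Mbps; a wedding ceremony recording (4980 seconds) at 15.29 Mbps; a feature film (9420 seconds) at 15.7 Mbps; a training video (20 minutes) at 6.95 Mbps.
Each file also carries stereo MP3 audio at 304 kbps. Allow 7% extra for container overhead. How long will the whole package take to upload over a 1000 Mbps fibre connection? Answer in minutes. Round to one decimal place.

Audio: 304 kbps = 0.304 Mbps.
conference talk: 3.314 Mbps × 1560 s × 1.07 = 5531.7 Mb
animated explainer: 3.054 Mbps × 720 s × 1.07 = 2352.8 Mb
wedding ceremony recording: 15.594 Mbps × 4980 s × 1.07 = 83094.2 Mb
feature film: 16.004 Mbps × 9420 s × 1.07 = 161310.7 Mb
training video: 7.254 Mbps × 1200 s × 1.07 = 9314.1 Mb
Total: 261603.6 Mb = 32700.4 MB.
At 1000 Mbps: 261603.6 / 1000 = 262 s ≈ 4.36 minutes.

4.4 minutes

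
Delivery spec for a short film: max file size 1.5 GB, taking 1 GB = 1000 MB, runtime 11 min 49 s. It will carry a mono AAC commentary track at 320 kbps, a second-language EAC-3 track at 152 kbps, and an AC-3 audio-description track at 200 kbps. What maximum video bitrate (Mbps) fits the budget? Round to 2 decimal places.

Budget: 1.5 GB = 12000.0 Mb.
11 min 49 s = 709 s
Total bitrate budget: 12000.0 Mb / 709 s = 16.925 Mbps.
Audio total: 320 + 152 + 200 = 672 kbps = 0.672 Mbps.
Video: 16.925 − 0.672 = 16.253 Mbps.

16.25 Mbps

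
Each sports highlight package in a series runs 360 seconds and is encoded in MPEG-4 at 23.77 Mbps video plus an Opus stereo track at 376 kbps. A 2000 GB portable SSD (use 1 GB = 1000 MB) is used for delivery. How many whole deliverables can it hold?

Audio: 376 kbps = 0.376 Mbps.
Total bitrate: 24.146 Mbps.
Per item: 24.146 Mbps × 360 s = 8,693 Mb = 1,087 MB.
Capacity: 2000 GB = 16,000,000 Mb; 1840.65 items → 1840 complete.

1840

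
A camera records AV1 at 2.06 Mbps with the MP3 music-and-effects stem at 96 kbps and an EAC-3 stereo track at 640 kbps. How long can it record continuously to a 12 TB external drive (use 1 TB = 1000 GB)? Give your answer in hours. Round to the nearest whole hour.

Audio total: 96 + 640 = 736 kbps = 0.736 Mbps.
Total bitrate: 2.06 + 0.736 = 2.796 Mbps.
Capacity: 12 TB = 96,000,000 Mb.
Recording time: 96,000,000 / 2.796 = 34,334,764 s ≈ 9,537 hours.

9537 hours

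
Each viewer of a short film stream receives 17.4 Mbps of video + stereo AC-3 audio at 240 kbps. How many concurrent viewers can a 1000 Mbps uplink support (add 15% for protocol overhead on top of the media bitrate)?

Audio: 240 kbps = 0.240 Mbps.
Per-viewer media rate: 17.640 Mbps.
On the wire with 15% overhead: 20.286 Mbps.
1000 Mbps = 1,000 Mbps; 1,000 / 20.286 = 49.30 → 49 viewers.

49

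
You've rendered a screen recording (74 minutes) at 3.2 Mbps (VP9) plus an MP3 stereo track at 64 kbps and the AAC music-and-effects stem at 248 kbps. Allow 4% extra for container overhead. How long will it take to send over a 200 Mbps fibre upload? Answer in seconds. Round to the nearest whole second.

74 min = 4440 s
Audio total: 64 + 248 = 312 kbps = 0.312 Mbps.
Total bitrate: 3.512 Mbps.
File: 3.512 Mbps × 4440 s = 15593.3 Mb.
With 4% container overhead: ×1.04. → 16217.0 Mb.
At 200 Mbps: 16217.0 / 200 = 81.1 s ≈ 81.1 seconds.

81 seconds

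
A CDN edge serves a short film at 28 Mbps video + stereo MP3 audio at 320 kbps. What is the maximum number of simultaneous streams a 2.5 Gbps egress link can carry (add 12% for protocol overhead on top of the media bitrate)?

Audio: 320 kbps = 0.320 Mbps.
Per-viewer media rate: 28.320 Mbps.
On the wire with 12% overhead: 31.718 Mbps.
2.5 Gbps = 2,500 Mbps; 2,500 / 31.718 = 78.82 → 78 viewers.

78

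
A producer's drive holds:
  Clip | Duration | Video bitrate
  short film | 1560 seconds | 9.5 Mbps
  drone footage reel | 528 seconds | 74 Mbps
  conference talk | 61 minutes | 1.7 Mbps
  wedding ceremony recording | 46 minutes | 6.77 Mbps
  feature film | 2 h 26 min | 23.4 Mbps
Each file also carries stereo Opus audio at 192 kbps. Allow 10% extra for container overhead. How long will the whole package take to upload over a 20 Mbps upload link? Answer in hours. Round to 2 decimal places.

Audio: 192 kbps = 0.192 Mbps.
short film: 9.692 Mbps × 1560 s × 1.10 = 16631.5 Mb
drone footage reel: 74.192 Mbps × 528 s × 1.10 = 43090.7 Mb
conference talk: 1.892 Mbps × 3660 s × 1.10 = 7617.2 Mb
wedding ceremony recording: 6.962 Mbps × 2760 s × 1.10 = 21136.6 Mb
feature film: 23.592 Mbps × 8760 s × 1.10 = 227332.5 Mb
Total: 315808.5 Mb = 39476.1 MB.
At 20 Mbps: 315808.5 / 20 = 15790 s ≈ 4.39 hours.

4.39 hours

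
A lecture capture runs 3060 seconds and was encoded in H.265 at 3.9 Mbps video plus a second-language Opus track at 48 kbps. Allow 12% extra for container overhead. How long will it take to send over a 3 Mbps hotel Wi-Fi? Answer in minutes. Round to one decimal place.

75.2 minutes

Audio: 48 kbps = 0.048 Mbps.
Total bitrate: 3.948 Mbps.
File: 3.948 Mbps × 3060 s = 12080.9 Mb.
With 12% container overhead: ×1.12. → 13530.6 Mb.
At 3 Mbps: 13530.6 / 3 = 4510.2 s ≈ 75.2 minutes.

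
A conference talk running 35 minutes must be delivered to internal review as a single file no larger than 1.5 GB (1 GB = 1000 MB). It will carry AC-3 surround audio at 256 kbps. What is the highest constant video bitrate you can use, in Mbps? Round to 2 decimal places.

Budget: 1.5 GB = 12000.0 Mb.
35 min = 2100 s
Total bitrate budget: 12000.0 Mb / 2100 s = 5.714 Mbps.
Audio: 256 kbps = 0.256 Mbps.
Video: 5.714 − 0.256 = 5.458 Mbps.

5.46 Mbps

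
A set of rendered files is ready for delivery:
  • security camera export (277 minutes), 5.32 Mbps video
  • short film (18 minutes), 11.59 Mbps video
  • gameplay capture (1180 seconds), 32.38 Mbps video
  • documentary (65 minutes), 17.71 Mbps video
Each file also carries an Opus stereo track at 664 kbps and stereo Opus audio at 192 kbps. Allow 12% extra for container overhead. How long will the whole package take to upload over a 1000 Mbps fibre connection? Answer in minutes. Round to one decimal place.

4.3 minutes

Audio total: 664 + 192 = 856 kbps = 0.856 Mbps.
security camera export: 6.176 Mbps × 16620 s × 1.12 = 114962.5 Mb
short film: 12.446 Mbps × 1080 s × 1.12 = 15054.7 Mb
gameplay capture: 33.236 Mbps × 1180 s × 1.12 = 43924.7 Mb
documentary: 18.566 Mbps × 3900 s × 1.12 = 81096.3 Mb
Total: 255038.2 Mb = 31879.8 MB.
At 1000 Mbps: 255038.2 / 1000 = 255 s ≈ 4.25 minutes.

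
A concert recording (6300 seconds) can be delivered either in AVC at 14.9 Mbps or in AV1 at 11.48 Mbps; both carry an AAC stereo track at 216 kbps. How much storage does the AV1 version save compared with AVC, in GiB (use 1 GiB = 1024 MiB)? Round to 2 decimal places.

Audio: 216 kbps = 0.216 Mbps.
AVC: 15.116 Mbps × 6300 s = 95230.8 Mb = 11.086 GiB.
AV1: 11.696 Mbps × 6300 s = 73684.8 Mb = 8.578 GiB.
Saving: 11.086 − 8.578 = 2.508 GiB.

2.51 GiB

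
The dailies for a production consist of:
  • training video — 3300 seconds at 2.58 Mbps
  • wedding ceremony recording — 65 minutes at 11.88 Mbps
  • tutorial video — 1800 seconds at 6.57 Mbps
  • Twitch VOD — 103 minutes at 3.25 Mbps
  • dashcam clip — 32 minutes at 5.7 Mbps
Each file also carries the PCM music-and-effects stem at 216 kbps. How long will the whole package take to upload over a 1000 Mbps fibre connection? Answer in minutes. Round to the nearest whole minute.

Audio: 216 kbps = 0.216 Mbps.
training video: 2.796 Mbps × 3300 s = 9226.8 Mb
wedding ceremony recording: 12.096 Mbps × 3900 s = 47174.4 Mb
tutorial video: 6.786 Mbps × 1800 s = 12214.8 Mb
Twitch VOD: 3.466 Mbps × 6180 s = 21419.9 Mb
dashcam clip: 5.916 Mbps × 1920 s = 11358.7 Mb
Total: 101394.6 Mb = 12674.3 MB.
At 1000 Mbps: 101394.6 / 1000 = 101 s ≈ 1.69 minutes.

2 minutes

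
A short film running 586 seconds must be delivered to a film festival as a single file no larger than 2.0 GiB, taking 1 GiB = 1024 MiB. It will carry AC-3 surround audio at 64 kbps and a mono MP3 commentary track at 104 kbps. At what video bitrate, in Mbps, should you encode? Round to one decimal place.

Budget: 2.0 GiB = 17179.9 Mb.
Total bitrate budget: 17179.9 Mb / 586 s = 29.317 Mbps.
Audio total: 64 + 104 = 168 kbps = 0.168 Mbps.
Video: 29.317 − 0.168 = 29.149 Mbps.

29.1 Mbps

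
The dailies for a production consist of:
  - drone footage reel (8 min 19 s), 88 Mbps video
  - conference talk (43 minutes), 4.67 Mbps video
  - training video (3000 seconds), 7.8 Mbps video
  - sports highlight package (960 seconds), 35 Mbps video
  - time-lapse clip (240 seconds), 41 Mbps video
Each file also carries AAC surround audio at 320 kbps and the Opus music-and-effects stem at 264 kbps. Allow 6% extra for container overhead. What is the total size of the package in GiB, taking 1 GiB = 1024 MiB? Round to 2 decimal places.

15.68 GiB

Audio total: 320 + 264 = 584 kbps = 0.584 Mbps.
drone footage reel: 88.584 Mbps × 499 s × 1.06 = 46855.6 Mb
conference talk: 5.254 Mbps × 2580 s × 1.06 = 14368.6 Mb
training video: 8.384 Mbps × 3000 s × 1.06 = 26661.1 Mb
sports highlight package: 35.584 Mbps × 960 s × 1.06 = 36210.3 Mb
time-lapse clip: 41.584 Mbps × 240 s × 1.06 = 10579.0 Mb
Total: 134674.6 Mb = 16834.3 MB.
= 15.68 GiB.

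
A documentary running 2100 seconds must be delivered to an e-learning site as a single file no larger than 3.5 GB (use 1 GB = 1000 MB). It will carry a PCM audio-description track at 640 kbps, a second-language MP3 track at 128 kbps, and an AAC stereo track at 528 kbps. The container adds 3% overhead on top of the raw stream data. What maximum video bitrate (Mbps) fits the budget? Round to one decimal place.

Budget: 3.5 GB = 28000.0 Mb.
Stream payload after overhead: 28000.0 / 1.03 = 27184.5 Mb.
Total bitrate budget: 27184.5 Mb / 2100 s = 12.945 Mbps.
Audio total: 640 + 128 + 528 = 1296 kbps = 1.296 Mbps.
Video: 12.945 − 1.296 = 11.649 Mbps.

11.6 Mbps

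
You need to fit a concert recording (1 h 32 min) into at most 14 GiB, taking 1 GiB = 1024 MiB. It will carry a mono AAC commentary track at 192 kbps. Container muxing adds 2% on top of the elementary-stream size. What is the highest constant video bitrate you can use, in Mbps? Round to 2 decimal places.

21.17 Mbps

Budget: 14 GiB = 120259.1 Mb.
Stream payload after overhead: 120259.1 / 1.02 = 117901.1 Mb.
1 h 32 min = 92 min = 5520 s
Total bitrate budget: 117901.1 Mb / 5520 s = 21.359 Mbps.
Audio: 192 kbps = 0.192 Mbps.
Video: 21.359 − 0.192 = 21.167 Mbps.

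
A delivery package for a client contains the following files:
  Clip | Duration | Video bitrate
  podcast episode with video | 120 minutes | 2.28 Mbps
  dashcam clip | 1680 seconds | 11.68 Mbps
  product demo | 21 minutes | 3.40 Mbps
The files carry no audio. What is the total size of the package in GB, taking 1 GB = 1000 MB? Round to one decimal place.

podcast episode with video: 2.280 Mbps × 7200 s = 16416.0 Mb
dashcam clip: 11.680 Mbps × 1680 s = 19622.4 Mb
product demo: 3.400 Mbps × 1260 s = 4284.0 Mb
Total: 40322.4 Mb = 5040.3 MB.
= 5.040 GB.

5.0 GB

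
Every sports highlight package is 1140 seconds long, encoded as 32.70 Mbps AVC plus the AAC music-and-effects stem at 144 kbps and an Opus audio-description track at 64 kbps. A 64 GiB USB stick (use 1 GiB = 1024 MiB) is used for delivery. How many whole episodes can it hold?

Audio total: 144 + 64 = 208 kbps = 0.208 Mbps.
Total bitrate: 32.908 Mbps.
Per item: 32.908 Mbps × 1140 s = 37,515 Mb = 4,689 MB.
Capacity: 64 GiB = 549,756 Mb; 14.65 items → 14 complete.

14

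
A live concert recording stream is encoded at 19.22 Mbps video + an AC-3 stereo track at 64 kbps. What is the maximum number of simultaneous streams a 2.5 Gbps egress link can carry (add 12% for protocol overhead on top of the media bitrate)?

115

Audio: 64 kbps = 0.064 Mbps.
Per-viewer media rate: 19.284 Mbps.
On the wire with 12% overhead: 21.598 Mbps.
2.5 Gbps = 2,500 Mbps; 2,500 / 21.598 = 115.75 → 115 viewers.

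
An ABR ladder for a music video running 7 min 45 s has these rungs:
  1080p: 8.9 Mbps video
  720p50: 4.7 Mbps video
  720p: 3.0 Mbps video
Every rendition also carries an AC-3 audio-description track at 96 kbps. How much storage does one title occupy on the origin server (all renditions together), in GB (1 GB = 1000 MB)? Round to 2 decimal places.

7 min 45 s = 465 s
Audio: 96 kbps = 0.096 Mbps.
Sum of rendition bitrates: (8.9+0.096) + (4.7+0.096) + (3.0+0.096) = 16.888 Mbps.
× 465 s = 7,853 Mb = 981.6 MB = 0.9816 GB.

0.98 GB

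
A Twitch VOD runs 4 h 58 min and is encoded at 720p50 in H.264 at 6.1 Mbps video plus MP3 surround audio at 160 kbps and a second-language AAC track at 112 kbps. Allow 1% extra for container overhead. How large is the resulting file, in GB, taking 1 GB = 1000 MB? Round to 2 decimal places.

4 h 58 min = 298 min = 17880 s
Audio total: 160 + 112 = 272 kbps = 0.272 Mbps.
Total bitrate: 6.1 + 0.272 = 6.372 Mbps.
Stream data: 6.372 Mbps × 17880 s = 113931.4 Mb.
With 1% container overhead: ×1.01.
115,071 Mb ÷ 8 = 14,384 MB → 14.38 GB.

14.38 GB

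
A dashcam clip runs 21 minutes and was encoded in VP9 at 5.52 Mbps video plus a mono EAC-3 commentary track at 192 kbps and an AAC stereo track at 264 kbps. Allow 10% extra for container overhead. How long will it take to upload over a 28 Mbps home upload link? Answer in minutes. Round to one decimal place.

4.9 minutes

21 min = 1260 s
Audio total: 192 + 264 = 456 kbps = 0.456 Mbps.
Total bitrate: 5.976 Mbps.
File: 5.976 Mbps × 1260 s = 7529.8 Mb.
With 10% container overhead: ×1.10. → 8282.7 Mb.
At 28 Mbps: 8282.7 / 28 = 295.8 s ≈ 4.93 minutes.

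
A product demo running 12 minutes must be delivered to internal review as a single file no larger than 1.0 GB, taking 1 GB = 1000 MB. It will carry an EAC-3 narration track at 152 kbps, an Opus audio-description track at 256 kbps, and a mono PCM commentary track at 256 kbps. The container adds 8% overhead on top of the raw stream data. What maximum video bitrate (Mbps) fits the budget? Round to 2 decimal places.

Budget: 1.0 GB = 8000.0 Mb.
Stream payload after overhead: 8000.0 / 1.08 = 7407.4 Mb.
12 min = 720 s
Total bitrate budget: 7407.4 Mb / 720 s = 10.288 Mbps.
Audio total: 152 + 256 + 256 = 664 kbps = 0.664 Mbps.
Video: 10.288 − 0.664 = 9.624 Mbps.

9.62 Mbps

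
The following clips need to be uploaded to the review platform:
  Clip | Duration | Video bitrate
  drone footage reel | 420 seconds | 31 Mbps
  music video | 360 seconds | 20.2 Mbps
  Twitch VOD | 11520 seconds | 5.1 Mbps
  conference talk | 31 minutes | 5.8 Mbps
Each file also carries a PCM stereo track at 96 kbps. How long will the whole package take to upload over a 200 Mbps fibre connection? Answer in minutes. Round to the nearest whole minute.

8 minutes

Audio: 96 kbps = 0.096 Mbps.
drone footage reel: 31.096 Mbps × 420 s = 13060.3 Mb
music video: 20.296 Mbps × 360 s = 7306.6 Mb
Twitch VOD: 5.196 Mbps × 11520 s = 59857.9 Mb
conference talk: 5.896 Mbps × 1860 s = 10966.6 Mb
Total: 91191.4 Mb = 11398.9 MB.
At 200 Mbps: 91191.4 / 200 = 456 s ≈ 7.6 minutes.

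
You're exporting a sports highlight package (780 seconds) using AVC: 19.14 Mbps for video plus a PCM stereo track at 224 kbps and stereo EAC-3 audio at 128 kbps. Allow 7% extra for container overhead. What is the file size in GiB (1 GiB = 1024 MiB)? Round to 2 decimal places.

Audio total: 224 + 128 = 352 kbps = 0.352 Mbps.
Total bitrate: 19.14 + 0.352 = 19.492 Mbps.
Stream data: 19.492 Mbps × 780 s = 15203.8 Mb.
With 7% container overhead: ×1.07.
16,268 Mb = 2,033,502,900 bytes ÷ 1,073,741,824 = 1.894 GiB.

1.89 GiB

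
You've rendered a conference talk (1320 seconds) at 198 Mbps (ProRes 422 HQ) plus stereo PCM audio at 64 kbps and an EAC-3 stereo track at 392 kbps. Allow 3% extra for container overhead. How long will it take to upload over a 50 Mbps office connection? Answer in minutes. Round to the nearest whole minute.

90 minutes

Audio total: 64 + 392 = 456 kbps = 0.456 Mbps.
Total bitrate: 198.456 Mbps.
File: 198.456 Mbps × 1320 s = 261961.9 Mb.
With 3% container overhead: ×1.03. → 269820.8 Mb.
At 50 Mbps: 269820.8 / 50 = 5396.4 s ≈ 89.9 minutes.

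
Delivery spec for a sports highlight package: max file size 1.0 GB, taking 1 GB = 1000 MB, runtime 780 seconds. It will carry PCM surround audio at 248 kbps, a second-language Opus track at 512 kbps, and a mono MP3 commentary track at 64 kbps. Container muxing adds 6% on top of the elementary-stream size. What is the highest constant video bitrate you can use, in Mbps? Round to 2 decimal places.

Budget: 1.0 GB = 8000.0 Mb.
Stream payload after overhead: 8000.0 / 1.06 = 7547.2 Mb.
Total bitrate budget: 7547.2 Mb / 780 s = 9.676 Mbps.
Audio total: 248 + 512 + 64 = 824 kbps = 0.824 Mbps.
Video: 9.676 − 0.824 = 8.852 Mbps.

8.85 Mbps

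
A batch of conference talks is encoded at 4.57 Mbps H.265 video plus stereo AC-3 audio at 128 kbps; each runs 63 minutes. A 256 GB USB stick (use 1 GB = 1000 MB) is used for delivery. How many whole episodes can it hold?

115

63 min = 3780 s
Audio: 128 kbps = 0.128 Mbps.
Total bitrate: 4.698 Mbps.
Per item: 4.698 Mbps × 3780 s = 17,758 Mb = 2,220 MB.
Capacity: 256 GB = 2,048,000 Mb; 115.33 items → 115 complete.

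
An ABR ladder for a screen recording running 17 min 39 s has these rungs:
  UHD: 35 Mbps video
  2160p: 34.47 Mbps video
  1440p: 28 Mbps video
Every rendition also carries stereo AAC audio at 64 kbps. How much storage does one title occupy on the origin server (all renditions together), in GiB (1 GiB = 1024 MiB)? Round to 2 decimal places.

12.04 GiB

17 min 39 s = 1059 s
Audio: 64 kbps = 0.064 Mbps.
Sum of rendition bitrates: (35+0.064) + (34.47+0.064) + (28+0.064) = 97.662 Mbps.
× 1059 s = 103,424 Mb = 12,928 MB = 12.04 GiB.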